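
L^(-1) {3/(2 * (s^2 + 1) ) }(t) 3 * sin(t) /2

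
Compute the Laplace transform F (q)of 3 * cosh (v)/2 3 * q/ (2 * (q^2-1))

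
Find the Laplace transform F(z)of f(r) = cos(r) z/(z^2 + 1)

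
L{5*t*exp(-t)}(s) 5/(s + 1)^2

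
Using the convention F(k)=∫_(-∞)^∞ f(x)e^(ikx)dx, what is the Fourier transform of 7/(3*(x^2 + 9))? 7*pi*exp(-3*Abs(k))/9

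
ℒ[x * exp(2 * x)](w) (w - 2) ^(-2) 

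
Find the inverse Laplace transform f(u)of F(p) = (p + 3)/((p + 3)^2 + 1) exp(-3 * u) * cos(u)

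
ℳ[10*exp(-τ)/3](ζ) 10*gamma(ζ)/3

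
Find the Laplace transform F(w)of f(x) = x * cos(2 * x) (w^2 - 4)/(w^2 + 4)^2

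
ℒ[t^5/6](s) 20/s^6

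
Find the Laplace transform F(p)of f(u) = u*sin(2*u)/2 2*p/(p^2 + 4)^2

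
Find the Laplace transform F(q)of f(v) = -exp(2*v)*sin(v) -1/((q - 2)^2 + 1)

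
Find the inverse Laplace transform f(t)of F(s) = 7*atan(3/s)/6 7*sin(3*t)/(6*t)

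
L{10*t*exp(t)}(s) 10/(s - 1)^2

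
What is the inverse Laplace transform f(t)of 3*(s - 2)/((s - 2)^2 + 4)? 3*exp(2*t)*cos(2*t)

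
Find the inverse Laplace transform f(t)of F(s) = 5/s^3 5*t^2/2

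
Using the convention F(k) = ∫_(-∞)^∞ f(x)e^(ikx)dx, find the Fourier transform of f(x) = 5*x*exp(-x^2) 5*I*sqrt(pi)*k*exp(-k^2/4)/2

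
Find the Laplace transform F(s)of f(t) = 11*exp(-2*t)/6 11/(6*(s+2))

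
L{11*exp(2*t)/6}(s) 11/(6*(s - 2))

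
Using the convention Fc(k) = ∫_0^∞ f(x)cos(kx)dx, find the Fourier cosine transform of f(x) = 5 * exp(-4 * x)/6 10/(3 * (k^2 + 16))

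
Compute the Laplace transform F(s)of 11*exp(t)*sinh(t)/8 11/(8*s*(s - 2))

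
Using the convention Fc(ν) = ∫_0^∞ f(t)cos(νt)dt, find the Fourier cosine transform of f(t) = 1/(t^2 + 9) pi*exp(-3*ν)/6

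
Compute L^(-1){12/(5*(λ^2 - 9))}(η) 4*sinh(3*η)/5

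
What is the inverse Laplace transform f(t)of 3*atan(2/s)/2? 3*sin(2*t)/(2*t)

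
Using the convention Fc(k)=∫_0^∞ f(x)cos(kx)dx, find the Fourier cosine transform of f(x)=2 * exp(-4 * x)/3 8/(3 * (k^2 + 16))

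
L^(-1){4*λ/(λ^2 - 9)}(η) 4*cosh(3*η)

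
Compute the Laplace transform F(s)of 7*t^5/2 420/s^6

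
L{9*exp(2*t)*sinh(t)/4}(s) 9/(4*((s - 2)^2 - 1))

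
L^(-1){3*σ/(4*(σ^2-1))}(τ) 3*cosh(τ)/4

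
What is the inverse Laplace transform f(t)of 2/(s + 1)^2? 2*t*exp(-t)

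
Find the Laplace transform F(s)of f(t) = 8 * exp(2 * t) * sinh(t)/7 8/(7 * ((s - 2)^2-1))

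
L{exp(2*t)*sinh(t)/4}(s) 1/(4*((s - 2)^2 - 1))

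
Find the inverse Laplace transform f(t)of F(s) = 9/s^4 3*t^3/2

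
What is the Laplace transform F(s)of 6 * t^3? 36/s^4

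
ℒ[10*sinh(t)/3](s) 10/(3*(s^2 - 1))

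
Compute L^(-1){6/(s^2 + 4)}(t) 3 * sin(2 * t)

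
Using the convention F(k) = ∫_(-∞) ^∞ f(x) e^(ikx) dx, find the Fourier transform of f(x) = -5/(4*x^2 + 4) -5*pi*exp(-Abs(k) ) /4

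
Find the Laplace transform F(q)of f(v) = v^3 6/q^4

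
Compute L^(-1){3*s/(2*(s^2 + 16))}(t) 3*cos(4*t)/2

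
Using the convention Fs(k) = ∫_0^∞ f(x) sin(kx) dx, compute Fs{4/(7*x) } 2*pi/7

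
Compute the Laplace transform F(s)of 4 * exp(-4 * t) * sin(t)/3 4/(3 * ((s + 4)^2 + 1))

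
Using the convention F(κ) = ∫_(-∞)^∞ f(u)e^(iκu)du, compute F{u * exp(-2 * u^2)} sqrt(2) * I * sqrt(pi) * κ * exp(-κ^2/8)/8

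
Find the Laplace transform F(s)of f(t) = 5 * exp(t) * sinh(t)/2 5/(2 * s * (s - 2))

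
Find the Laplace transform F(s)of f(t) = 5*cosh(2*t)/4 5*s/(4*(s^2 - 4))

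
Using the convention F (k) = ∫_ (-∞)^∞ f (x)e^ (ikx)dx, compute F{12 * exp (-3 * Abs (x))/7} 72/ (7 * (k^2 + 9))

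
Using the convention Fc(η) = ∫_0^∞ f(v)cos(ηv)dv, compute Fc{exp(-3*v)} 3/(η^2+9)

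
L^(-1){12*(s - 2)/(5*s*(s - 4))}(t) 12*exp(2*t)*cosh(2*t)/5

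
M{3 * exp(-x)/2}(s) 3 * gamma(s)/2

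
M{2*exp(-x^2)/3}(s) gamma(s/2)/3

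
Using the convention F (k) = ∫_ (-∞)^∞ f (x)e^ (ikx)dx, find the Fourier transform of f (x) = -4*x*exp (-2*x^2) -sqrt (2)*I*sqrt (pi)*k*exp (-k^2/8)/2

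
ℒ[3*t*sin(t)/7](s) 6*s/(7*(s^2 + 1)^2)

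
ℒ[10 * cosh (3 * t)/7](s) 10 * s/ (7 * (s^2 - 9))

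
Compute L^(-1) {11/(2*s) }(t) 11/2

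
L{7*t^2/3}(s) 14/(3*s^3)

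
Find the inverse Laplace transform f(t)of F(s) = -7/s -7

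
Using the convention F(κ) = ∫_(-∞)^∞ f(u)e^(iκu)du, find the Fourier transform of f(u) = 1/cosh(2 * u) pi/(2 * cosh(pi * κ/4))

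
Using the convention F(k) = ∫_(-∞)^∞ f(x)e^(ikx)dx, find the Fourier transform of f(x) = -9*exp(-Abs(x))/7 -18/(7*k^2 + 7)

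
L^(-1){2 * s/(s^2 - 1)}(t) 2 * cosh(t)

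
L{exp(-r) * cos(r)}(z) (z + 1)/((z + 1)^2 + 1)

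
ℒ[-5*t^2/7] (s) -10/(7*s^3)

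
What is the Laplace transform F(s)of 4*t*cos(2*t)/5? 4*(s^2-4)/(5*(s^2+4)^2)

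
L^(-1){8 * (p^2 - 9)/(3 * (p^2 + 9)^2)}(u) 8 * u * cos(3 * u)/3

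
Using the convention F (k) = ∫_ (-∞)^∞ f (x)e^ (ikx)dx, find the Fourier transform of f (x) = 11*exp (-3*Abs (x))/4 33/ (2*(k^2 + 9))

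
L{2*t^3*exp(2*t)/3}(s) 4/(s - 2)^4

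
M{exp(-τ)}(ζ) gamma(ζ)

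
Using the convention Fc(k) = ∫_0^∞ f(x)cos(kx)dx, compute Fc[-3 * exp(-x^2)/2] -3 * sqrt(pi) * exp(-k^2/4)/4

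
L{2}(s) 2/s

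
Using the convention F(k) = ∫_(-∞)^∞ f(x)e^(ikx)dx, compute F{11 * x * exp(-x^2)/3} 11 * I * sqrt(pi) * k * exp(-k^2/4)/6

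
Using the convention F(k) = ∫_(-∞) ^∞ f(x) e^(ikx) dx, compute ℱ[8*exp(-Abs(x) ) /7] 16/(7*(k^2 + 1) ) 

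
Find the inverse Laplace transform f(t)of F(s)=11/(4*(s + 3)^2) 11*t*exp(-3*t)/4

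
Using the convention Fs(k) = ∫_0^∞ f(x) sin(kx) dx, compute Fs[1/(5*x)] pi/10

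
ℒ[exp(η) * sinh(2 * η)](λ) 2/((λ - 1)^2 - 4)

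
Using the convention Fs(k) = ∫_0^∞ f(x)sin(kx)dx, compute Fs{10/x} 5*pi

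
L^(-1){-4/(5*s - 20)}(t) -4*exp(4*t)/5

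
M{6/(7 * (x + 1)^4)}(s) gamma(s) * gamma(4 - s)/7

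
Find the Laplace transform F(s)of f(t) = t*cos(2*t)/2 (s^2 - 4)/(2*(s^2 + 4)^2)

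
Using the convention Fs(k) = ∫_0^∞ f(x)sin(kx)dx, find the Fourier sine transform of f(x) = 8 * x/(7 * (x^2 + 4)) 4 * pi * exp(-2 * k)/7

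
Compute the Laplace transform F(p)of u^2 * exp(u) 2/(p - 1)^3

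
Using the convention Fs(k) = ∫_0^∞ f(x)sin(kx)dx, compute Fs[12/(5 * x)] 6 * pi/5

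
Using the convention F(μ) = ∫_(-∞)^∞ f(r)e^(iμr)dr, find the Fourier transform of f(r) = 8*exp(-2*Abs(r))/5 32/(5*(μ^2 + 4))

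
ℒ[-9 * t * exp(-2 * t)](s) -9/(s+2)^2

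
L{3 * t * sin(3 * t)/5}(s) 18 * s/(5 * (s^2 + 9)^2)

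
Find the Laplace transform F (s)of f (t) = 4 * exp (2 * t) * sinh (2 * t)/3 8/ (3 * s * (s - 4))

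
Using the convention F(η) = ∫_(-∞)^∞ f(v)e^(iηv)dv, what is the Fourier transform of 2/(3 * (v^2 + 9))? 2 * pi * exp(-3 * Abs(η))/9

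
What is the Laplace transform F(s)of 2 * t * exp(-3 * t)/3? 2/(3 * (s + 3)^2)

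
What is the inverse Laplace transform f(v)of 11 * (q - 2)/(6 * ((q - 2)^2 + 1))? 11 * exp(2 * v) * cos(v)/6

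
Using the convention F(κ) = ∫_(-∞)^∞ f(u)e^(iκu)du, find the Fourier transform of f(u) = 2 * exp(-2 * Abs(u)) 8/(κ^2 + 4)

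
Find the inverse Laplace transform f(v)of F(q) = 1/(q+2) exp(-2*v)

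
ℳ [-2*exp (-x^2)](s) -gamma (s/2)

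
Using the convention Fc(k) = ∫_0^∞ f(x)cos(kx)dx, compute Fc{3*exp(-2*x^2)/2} 3*sqrt(2)*sqrt(pi)*exp(-k^2/8)/8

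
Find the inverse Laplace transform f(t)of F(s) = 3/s 3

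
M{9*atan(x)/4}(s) -9*pi*sec(pi*s/2)/(8*s)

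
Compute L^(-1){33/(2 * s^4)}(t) 11 * t^3/4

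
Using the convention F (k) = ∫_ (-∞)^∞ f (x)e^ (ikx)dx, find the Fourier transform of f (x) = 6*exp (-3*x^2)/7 2*sqrt (3)*sqrt (pi)*exp (-k^2/12)/7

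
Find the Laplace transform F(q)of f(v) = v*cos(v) (q^2-1)/(q^2+1)^2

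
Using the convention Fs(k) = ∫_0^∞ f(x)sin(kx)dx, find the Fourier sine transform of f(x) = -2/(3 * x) -pi/3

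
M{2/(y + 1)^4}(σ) gamma(σ) * gamma(4 - σ)/3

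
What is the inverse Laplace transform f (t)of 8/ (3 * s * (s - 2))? 8 * exp (t) * sinh (t)/3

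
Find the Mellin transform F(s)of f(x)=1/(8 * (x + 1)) pi * csc(pi * s)/8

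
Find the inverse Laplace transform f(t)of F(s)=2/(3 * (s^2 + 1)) 2 * sin(t)/3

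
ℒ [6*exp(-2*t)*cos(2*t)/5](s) 6*(s+2)/(5*((s+2)^2+4))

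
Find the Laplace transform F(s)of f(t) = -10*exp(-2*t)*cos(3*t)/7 10*(-s - 2)/(7*((s+2)^2+9))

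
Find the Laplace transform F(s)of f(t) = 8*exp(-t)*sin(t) 8/((s + 1)^2 + 1)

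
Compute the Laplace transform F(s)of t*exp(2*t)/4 1/(4*(s - 2)^2)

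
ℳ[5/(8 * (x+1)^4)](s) 5 * gamma(s) * gamma(4 - s)/48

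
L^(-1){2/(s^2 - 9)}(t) 2*sinh(3*t)/3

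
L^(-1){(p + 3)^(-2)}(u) u*exp(-3*u)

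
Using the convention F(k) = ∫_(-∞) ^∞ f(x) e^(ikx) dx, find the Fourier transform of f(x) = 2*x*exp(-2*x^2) sqrt(2)*I*sqrt(pi)*k*exp(-k^2/8) /4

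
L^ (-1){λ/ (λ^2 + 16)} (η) cos (4 * η)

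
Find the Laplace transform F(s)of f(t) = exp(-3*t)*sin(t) 1/((s+3)^2+1)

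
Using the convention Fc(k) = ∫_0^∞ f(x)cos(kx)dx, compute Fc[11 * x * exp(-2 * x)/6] 11 * (4 - k^2)/(6 * (k^2 + 4)^2)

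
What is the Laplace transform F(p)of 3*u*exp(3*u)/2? 3/(2*(p - 3)^2)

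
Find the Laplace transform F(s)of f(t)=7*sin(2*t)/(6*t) 7*atan(2/s)/6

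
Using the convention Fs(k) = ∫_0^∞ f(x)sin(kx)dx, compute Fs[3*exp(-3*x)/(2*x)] 3*atan(k/3)/2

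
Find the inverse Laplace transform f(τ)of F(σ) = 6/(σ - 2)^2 6*τ*exp(2*τ)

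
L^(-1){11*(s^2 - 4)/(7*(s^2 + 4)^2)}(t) 11*t*cos(2*t)/7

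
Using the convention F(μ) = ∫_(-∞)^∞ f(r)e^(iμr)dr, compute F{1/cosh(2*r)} pi/(2*cosh(pi*μ/4))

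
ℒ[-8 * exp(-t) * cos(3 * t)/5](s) 8 * (-s - 1)/(5 * ((s + 1)^2 + 9))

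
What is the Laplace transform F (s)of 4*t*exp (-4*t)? 4/ (s + 4)^2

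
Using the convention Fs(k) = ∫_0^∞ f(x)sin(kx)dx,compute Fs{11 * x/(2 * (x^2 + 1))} 11 * pi * exp(-k)/4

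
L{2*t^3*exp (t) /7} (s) 12/ (7*(s - 1) ^4) 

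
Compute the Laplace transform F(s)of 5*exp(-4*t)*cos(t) 5*(s + 4)/((s + 4)^2 + 1)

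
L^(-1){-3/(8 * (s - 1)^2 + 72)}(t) -exp(t) * sin(3 * t)/8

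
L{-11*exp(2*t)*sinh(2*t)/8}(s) -11/(4*s*(s - 4))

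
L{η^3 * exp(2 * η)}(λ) 6/(λ - 2)^4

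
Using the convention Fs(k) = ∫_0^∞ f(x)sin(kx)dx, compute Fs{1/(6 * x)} pi/12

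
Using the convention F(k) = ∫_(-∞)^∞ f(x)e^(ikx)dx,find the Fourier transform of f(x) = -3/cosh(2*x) -3*pi/(2*cosh(pi*k/4))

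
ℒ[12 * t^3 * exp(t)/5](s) 72/(5 * (s - 1)^4)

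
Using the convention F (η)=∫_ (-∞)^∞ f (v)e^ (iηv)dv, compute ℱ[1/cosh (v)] pi/cosh (pi * η/2)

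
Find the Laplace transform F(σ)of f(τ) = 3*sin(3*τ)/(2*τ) 3*atan(3/σ)/2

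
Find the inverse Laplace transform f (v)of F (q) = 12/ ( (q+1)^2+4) 6*exp (-v)*sin (2*v)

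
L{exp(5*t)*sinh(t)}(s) 1/((s - 5)^2 - 1)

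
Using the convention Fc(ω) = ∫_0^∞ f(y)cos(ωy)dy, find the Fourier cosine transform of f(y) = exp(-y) 1/(ω^2 + 1)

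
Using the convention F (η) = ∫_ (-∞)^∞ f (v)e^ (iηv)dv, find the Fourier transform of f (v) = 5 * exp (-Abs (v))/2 5/ (η^2 + 1)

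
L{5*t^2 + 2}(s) 2/s + 10/s^3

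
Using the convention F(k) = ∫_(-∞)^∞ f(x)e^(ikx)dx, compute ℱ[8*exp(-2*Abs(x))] 32/(k^2+4)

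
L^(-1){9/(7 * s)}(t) 9/7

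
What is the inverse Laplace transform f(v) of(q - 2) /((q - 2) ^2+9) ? exp(2*v)*cos(3*v) 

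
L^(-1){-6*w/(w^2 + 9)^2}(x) -x*sin(3*x)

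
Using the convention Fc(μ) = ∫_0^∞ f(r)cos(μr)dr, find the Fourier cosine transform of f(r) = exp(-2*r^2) sqrt(2)*sqrt(pi)*exp(-μ^2/8)/4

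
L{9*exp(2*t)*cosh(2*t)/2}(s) 9*(s - 2)/(2*s*(s - 4))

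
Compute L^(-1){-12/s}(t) -12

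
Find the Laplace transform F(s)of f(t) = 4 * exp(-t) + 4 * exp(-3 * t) 4/(s + 3) + 4/(s + 1)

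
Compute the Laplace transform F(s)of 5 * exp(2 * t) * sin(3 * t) 15/((s - 2)^2 + 9)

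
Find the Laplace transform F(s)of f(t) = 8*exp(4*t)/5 8/(5*(s - 4))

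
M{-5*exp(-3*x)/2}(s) -5*gamma(s)/(2*3^s)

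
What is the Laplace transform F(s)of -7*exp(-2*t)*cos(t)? 7*(-s - 2)/((s + 2)^2 + 1)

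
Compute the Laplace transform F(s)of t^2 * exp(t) 2/(s - 1)^3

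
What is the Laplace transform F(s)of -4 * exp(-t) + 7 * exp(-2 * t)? 7/(s + 2) - 4/(s + 1)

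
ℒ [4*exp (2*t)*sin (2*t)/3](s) 8/ (3*( (s - 2)^2 + 4))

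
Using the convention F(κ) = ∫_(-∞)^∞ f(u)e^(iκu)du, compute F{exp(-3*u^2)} sqrt(3)*sqrt(pi)*exp(-κ^2/12)/3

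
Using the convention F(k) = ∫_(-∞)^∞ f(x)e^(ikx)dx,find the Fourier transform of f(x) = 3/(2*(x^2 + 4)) 3*pi*exp(-2*Abs(k))/4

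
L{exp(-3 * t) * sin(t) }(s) 1/((s + 3) ^2 + 1) 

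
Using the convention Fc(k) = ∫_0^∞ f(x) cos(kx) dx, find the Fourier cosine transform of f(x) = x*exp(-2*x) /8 (4 - k^2) /(8*(k^2 + 4) ^2) 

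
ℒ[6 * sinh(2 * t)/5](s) 12/(5 * (s^2 - 4))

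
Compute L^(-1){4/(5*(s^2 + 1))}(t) 4*sin(t)/5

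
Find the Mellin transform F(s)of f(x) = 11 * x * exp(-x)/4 11 * gamma(s+1)/4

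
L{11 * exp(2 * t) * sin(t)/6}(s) 11/(6 * ((s - 2)^2 + 1))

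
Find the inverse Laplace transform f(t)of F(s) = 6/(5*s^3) 3*t^2/5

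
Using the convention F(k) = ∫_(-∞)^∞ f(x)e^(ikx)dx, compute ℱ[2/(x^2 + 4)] pi*exp(-2*Abs(k))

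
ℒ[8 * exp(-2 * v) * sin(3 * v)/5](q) 24/(5 * ((q + 2)^2 + 9))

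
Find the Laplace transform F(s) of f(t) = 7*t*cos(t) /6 7*(s^2 - 1) /(6*(s^2 + 1) ^2) 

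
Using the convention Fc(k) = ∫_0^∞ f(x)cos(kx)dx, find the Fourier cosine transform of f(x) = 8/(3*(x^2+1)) 4*pi*exp(-k)/3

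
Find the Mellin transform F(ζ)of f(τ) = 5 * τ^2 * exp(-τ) 5 * gamma(ζ + 2)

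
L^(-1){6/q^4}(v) v^3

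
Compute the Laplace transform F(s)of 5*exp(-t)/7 5/(7*(s + 1))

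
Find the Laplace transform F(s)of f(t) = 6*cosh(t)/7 6*s/(7*(s^2 - 1))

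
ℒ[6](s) 6/s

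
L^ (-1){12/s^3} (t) 6*t^2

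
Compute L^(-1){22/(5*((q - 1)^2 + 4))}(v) 11*exp(v)*sin(2*v)/5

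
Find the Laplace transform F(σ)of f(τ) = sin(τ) 1/(σ^2 + 1)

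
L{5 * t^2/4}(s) 5/(2 * s^3) 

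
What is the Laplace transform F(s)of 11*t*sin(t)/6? 11*s/(3*(s^2 + 1)^2)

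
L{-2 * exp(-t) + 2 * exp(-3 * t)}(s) 2/(s + 3)-2/(s + 1)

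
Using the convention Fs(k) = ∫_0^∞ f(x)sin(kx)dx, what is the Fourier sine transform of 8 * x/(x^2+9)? 4 * pi * exp(-3 * k)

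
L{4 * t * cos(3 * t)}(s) 4 * (s^2 - 9)/(s^2 + 9)^2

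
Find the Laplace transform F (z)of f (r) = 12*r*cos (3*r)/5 12*(z^2 - 9)/ (5*(z^2 + 9)^2)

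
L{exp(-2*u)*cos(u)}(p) (p + 2)/((p + 2)^2 + 1)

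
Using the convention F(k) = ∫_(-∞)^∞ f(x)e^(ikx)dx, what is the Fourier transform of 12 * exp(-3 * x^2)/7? 4 * sqrt(3) * sqrt(pi) * exp(-k^2/12)/7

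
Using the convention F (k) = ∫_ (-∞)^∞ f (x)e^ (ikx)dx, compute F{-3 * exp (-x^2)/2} -3 * sqrt (pi) * exp (-k^2/4)/2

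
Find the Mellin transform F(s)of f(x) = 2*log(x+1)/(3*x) -2*pi*csc(pi*s)/(3*s - 3)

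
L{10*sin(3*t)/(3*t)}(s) 10*atan(3/s)/3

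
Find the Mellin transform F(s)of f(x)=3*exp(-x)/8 3*gamma(s)/8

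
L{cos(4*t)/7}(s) s/(7*(s^2 + 16))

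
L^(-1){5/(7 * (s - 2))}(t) 5 * exp(2 * t)/7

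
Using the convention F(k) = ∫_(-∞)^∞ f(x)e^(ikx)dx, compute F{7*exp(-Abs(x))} 14/(k^2 + 1)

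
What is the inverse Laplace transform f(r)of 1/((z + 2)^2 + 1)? exp(-2 * r) * sin(r)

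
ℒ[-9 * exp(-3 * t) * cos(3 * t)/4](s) 9 * (-s - 3)/(4 * ((s+3)^2+9))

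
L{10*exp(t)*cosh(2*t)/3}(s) 10*(s - 1)/(3*((s - 1)^2 - 4))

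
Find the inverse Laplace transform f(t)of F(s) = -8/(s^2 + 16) -2*sin(4*t)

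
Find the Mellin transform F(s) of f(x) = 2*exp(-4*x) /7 2^(1 - 2*s)*gamma(s) /7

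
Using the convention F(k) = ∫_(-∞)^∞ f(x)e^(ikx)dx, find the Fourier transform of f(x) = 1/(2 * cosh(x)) pi/(2 * cosh(pi * k/2))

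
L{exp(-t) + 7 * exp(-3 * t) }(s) 7/(s + 3) + 1/(s + 1) 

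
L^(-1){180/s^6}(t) 3 * t^5/2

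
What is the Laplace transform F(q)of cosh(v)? q/(q^2 - 1)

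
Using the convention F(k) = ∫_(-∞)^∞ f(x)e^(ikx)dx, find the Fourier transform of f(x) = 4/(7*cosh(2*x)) 2*pi/(7*cosh(pi*k/4))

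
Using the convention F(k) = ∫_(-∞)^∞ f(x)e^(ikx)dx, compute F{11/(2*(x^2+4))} 11*pi*exp(-2*Abs(k))/4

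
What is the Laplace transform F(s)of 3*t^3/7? 18/(7*s^4)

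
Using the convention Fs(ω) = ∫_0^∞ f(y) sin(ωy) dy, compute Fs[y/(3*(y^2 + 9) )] pi*exp(-3*ω) /6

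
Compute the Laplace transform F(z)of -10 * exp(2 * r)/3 -10/(3 * z - 6)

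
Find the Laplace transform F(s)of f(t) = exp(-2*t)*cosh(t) (s+2)/((s+2)^2 - 1)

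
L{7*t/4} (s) 7/ (4*s^2)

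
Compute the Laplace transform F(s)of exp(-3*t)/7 1/(7*(s + 3))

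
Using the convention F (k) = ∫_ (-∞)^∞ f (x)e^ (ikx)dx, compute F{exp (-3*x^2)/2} sqrt (3)*sqrt (pi)*exp (-k^2/12)/6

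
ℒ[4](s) 4/s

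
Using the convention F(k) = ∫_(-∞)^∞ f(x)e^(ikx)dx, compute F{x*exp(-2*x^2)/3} sqrt(2)*I*sqrt(pi)*k*exp(-k^2/8)/24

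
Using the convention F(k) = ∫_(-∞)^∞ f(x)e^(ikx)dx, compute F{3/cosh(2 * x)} 3 * pi/(2 * cosh(pi * k/4))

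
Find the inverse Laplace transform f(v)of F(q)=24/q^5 v^4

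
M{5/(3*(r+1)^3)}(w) 5*pi*(w - 2)*(w - 1)/(6*sin(pi*w))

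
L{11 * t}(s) 11/s^2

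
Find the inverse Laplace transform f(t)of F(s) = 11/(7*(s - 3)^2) 11*t*exp(3*t)/7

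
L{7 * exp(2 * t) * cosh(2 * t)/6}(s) 7 * (s - 2)/(6 * s * (s - 4))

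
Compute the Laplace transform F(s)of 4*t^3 24/s^4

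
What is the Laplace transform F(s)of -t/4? -1/(4*s^2)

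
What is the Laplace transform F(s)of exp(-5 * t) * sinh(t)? 1/((s + 5)^2 - 1)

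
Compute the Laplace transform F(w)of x w^(-2)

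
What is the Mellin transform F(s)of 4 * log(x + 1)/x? -4 * pi * csc(pi * s)/(s - 1)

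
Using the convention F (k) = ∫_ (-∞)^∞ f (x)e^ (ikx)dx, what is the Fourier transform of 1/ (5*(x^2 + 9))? pi*exp (-3*Abs (k))/15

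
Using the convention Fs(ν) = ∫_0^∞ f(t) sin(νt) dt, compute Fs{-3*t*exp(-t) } -6*ν/(ν^2 + 1) ^2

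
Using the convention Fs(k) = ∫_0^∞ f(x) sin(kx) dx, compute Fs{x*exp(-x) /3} 2*k/(3*(k^2 + 1) ^2) 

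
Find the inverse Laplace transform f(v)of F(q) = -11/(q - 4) -11 * exp(4 * v)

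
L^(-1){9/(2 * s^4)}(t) 3 * t^3/4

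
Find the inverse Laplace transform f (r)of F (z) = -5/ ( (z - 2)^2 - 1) -5 * exp (2 * r) * sinh (r)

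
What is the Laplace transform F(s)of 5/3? 5/(3 * s)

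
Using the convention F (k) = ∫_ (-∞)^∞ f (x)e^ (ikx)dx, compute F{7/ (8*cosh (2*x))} 7*pi/ (16*cosh (pi*k/4))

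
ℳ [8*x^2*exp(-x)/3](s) 8*gamma(s + 2)/3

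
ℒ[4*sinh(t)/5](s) 4/(5*(s^2 - 1))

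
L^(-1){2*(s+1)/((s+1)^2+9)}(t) 2*exp(-t)*cos(3*t)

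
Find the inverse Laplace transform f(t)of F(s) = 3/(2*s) 3/2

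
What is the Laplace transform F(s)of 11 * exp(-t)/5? 11/(5 * (s+1))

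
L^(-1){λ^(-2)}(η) η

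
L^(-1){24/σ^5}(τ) τ^4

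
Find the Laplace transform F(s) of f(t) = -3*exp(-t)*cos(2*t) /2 3*(-s - 1) /(2*((s + 1) ^2 + 4) ) 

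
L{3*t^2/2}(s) 3/s^3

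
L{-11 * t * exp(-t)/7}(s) -11/(7 * (s + 1)^2)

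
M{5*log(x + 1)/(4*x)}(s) -5*pi*csc(pi*s)/(4*s - 4)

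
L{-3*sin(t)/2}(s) -3/(2*s^2 + 2)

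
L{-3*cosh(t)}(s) -3*s/(s^2 - 1)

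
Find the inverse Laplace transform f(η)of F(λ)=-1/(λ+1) -exp(-η)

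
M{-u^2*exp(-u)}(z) -gamma(z + 2)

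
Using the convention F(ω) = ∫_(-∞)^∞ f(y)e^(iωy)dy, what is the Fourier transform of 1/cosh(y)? pi/cosh(pi * ω/2)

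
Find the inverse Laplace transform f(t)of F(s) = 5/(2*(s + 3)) 5*exp(-3*t)/2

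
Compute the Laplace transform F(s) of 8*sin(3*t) 24/(s^2+9) 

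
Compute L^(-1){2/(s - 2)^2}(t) 2*t*exp(2*t)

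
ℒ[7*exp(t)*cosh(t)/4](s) 7*(s - 1)/(4*s*(s - 2))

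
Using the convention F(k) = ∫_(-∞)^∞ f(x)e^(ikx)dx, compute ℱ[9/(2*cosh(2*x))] 9*pi/(4*cosh(pi*k/4))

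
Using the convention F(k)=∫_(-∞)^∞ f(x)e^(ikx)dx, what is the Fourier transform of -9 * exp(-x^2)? -9 * sqrt(pi) * exp(-k^2/4)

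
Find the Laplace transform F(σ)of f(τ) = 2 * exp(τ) 2/(σ - 1)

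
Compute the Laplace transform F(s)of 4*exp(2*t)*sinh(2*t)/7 8/(7*s*(s - 4))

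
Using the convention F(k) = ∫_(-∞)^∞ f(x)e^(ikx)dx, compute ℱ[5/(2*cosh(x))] 5*pi/(2*cosh(pi*k/2))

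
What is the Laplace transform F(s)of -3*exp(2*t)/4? -3/(4*s - 8)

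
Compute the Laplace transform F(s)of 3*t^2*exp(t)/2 3/(s - 1)^3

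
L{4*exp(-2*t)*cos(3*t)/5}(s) 4*(s + 2)/(5*((s + 2)^2 + 9))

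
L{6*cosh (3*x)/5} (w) 6*w/ (5*(w^2 - 9))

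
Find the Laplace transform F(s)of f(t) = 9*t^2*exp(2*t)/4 9/(2*(s - 2)^3)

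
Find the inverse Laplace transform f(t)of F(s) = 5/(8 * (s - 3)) 5 * exp(3 * t)/8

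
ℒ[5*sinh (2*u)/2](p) 5/ (p^2 - 4)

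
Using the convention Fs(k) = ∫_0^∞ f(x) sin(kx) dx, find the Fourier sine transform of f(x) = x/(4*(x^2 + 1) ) pi*exp(-k) /8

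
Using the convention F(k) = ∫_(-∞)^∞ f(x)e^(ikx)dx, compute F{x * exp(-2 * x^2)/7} sqrt(2) * I * sqrt(pi) * k * exp(-k^2/8)/56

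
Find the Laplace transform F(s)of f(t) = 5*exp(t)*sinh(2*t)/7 10/(7*((s - 1)^2 - 4))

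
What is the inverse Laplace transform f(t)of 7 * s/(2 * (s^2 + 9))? 7 * cos(3 * t)/2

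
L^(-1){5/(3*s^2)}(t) 5*t/3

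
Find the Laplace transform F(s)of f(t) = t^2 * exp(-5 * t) 2/(s + 5)^3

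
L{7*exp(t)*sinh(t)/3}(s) 7/(3*s*(s - 2))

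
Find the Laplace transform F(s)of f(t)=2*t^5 240/s^6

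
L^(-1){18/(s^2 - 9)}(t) 6*sinh(3*t)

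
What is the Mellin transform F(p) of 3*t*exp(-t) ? 3*gamma(p + 1) 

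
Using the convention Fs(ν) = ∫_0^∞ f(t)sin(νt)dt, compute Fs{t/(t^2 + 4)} pi*exp(-2*ν)/2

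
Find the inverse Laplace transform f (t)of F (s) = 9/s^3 9*t^2/2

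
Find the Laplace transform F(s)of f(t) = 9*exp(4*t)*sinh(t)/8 9/(8*((s - 4)^2 - 1))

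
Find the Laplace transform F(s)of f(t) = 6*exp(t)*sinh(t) 6/(s*(s - 2))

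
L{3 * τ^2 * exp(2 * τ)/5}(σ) 6/(5 * (σ - 2)^3)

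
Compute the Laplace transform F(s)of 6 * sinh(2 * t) 12/(s^2 - 4)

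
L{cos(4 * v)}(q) q/(q^2 + 16)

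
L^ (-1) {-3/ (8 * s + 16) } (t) -3 * exp (-2 * t) /8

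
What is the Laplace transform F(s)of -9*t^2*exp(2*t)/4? -9/(2*(s - 2)^3)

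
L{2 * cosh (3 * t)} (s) 2 * s/ (s^2 - 9)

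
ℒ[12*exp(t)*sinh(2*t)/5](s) 24/(5*((s - 1)^2-4))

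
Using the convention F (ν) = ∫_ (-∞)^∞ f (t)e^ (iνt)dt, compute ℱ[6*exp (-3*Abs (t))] 36/ (ν^2 + 9)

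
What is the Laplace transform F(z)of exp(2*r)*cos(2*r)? (z - 2)/((z - 2)^2 + 4)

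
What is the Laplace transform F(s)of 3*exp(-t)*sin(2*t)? 6/((s + 1)^2 + 4)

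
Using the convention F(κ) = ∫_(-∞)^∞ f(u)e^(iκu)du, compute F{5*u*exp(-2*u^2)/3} 5*sqrt(2)*I*sqrt(pi)*κ*exp(-κ^2/8)/24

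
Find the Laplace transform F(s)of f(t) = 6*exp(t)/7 6/(7*(s - 1))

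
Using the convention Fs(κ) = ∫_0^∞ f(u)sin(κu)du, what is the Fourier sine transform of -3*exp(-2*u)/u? -3*atan(κ/2)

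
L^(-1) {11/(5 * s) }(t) 11/5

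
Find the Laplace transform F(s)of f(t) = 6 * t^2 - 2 12/s^3 - 2/s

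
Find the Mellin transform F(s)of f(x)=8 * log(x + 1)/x -8 * pi * csc(pi * s)/(s - 1)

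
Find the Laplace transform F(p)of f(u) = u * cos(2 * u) (p^2 - 4)/(p^2 + 4)^2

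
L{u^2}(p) 2/p^3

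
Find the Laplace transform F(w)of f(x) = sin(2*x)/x atan(2/w)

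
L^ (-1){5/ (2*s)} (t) 5/2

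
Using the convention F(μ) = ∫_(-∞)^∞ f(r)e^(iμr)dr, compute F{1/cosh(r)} pi/cosh(pi*μ/2)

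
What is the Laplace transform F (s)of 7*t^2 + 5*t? 14/s^3 + 5/s^2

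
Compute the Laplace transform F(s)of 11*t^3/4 33/(2*s^4)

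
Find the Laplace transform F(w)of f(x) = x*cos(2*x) (w^2 - 4)/(w^2 + 4)^2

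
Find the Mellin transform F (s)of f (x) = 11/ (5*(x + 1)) 11*pi*csc (pi*s)/5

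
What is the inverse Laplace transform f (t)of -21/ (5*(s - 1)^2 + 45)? -7*exp (t)*sin (3*t)/5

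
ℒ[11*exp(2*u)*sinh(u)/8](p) 11/(8*((p - 2)^2 - 1))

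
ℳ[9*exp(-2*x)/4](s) 9*gamma(s)/(4*2^s)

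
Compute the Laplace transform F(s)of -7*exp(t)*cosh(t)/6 7*(1 - s)/(6*s*(s - 2))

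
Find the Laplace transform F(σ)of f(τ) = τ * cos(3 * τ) (σ^2 - 9)/(σ^2+9)^2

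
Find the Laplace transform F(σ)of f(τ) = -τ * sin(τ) -2 * σ/(σ^2 + 1)^2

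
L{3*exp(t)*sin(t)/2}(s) 3/(2*((s - 1)^2 + 1))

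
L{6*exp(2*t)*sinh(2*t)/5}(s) 12/(5*s*(s - 4))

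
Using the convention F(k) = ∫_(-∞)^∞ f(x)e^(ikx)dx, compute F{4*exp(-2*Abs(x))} 16/(k^2 + 4)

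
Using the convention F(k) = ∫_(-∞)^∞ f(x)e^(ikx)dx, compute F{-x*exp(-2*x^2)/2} -sqrt(2)*I*sqrt(pi)*k*exp(-k^2/8)/16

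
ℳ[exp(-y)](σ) gamma(σ)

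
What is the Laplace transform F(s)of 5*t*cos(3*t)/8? 5*(s^2 - 9)/(8*(s^2+9)^2)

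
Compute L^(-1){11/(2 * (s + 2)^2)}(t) 11 * t * exp(-2 * t)/2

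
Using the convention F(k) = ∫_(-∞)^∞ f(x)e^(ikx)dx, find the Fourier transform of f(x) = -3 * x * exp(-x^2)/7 -3 * I * sqrt(pi) * k * exp(-k^2/4)/14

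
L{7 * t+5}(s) 7/s^2+5/s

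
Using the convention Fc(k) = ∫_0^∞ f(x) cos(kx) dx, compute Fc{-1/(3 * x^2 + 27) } -pi * exp(-3 * k) /18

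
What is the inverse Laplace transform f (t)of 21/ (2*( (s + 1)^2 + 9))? 7*exp (-t)*sin (3*t)/2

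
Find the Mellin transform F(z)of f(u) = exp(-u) gamma(z)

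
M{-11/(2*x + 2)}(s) -11*pi*csc(pi*s)/2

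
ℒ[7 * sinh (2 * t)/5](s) 14/ (5 * (s^2-4))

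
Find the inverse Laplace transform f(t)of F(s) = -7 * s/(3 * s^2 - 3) -7 * cosh(t)/3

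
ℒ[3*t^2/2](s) 3/s^3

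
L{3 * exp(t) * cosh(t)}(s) 3 * (s - 1)/(s * (s - 2))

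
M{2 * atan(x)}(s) -pi * sec(pi * s/2)/s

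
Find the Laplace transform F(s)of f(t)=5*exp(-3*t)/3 5/(3*(s + 3))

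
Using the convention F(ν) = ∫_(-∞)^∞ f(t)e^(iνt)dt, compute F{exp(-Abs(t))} 2/(ν^2+1)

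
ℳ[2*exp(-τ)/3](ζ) 2*gamma(ζ)/3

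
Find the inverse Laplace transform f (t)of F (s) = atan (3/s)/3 sin (3*t)/ (3*t)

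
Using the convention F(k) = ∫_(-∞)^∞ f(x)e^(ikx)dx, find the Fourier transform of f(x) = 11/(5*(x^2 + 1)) 11*pi*exp(-Abs(k))/5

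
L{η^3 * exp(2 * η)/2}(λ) 3/(λ - 2)^4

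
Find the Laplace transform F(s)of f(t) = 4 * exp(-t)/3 4/(3 * (s + 1))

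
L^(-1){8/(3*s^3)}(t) 4*t^2/3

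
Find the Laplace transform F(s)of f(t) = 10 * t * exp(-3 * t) 10/(s + 3)^2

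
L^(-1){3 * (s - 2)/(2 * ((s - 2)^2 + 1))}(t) 3 * exp(2 * t) * cos(t)/2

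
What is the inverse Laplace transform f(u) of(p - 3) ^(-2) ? u*exp(3*u) 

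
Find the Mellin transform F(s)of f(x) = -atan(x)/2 pi*sec(pi*s/2)/(4*s)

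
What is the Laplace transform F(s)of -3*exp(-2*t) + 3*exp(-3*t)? 3/(s + 3) - 3/(s + 2)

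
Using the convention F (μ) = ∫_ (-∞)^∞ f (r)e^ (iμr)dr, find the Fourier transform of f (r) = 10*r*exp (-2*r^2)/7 5*sqrt (2)*I*sqrt (pi)*μ*exp (-μ^2/8)/28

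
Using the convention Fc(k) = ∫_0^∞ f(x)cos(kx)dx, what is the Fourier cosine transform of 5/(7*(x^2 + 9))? 5*pi*exp(-3*k)/42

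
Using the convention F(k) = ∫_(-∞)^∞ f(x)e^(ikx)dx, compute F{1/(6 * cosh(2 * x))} pi/(12 * cosh(pi * k/4))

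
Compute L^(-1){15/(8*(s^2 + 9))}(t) 5*sin(3*t)/8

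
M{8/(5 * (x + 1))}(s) 8 * pi * csc(pi * s)/5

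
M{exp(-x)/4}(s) gamma(s)/4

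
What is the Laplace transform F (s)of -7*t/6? -7/ (6*s^2)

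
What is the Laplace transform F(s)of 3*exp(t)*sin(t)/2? 3/(2*((s - 1)^2 + 1))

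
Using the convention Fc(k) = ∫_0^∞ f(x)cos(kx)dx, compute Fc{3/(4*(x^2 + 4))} 3*pi*exp(-2*k)/16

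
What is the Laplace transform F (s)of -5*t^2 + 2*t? 2/s^2-10/s^3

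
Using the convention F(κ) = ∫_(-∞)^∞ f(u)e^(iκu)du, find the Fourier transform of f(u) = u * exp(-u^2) I * sqrt(pi) * κ * exp(-κ^2/4)/2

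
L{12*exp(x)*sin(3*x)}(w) 36/((w - 1)^2+9)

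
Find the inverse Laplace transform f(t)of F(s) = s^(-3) t^2/2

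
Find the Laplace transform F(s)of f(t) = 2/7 2/(7*s)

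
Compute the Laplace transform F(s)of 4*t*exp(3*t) 4/(s - 3)^2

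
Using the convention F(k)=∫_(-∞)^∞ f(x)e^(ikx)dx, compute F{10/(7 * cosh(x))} 10 * pi/(7 * cosh(pi * k/2))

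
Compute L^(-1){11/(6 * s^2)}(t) 11 * t/6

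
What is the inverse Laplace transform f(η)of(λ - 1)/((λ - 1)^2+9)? exp(η)*cos(3*η)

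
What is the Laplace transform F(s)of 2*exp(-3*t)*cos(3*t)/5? 2*(s + 3)/(5*((s + 3)^2 + 9))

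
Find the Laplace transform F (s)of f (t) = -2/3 -2/ (3 * s)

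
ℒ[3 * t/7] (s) 3/(7 * s^2)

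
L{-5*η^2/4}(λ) -5/(2*λ^3)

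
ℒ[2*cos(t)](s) 2*s/(s^2 + 1)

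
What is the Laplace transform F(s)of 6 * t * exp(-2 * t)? 6/(s + 2)^2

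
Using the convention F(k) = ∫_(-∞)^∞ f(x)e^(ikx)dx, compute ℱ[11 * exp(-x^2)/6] 11 * sqrt(pi) * exp(-k^2/4)/6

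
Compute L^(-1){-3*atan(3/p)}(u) -3*sin(3*u)/u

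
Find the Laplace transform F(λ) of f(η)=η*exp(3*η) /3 1/(3*(λ - 3) ^2) 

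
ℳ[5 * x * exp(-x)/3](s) 5 * gamma(s+1)/3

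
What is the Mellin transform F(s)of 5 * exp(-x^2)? 5 * gamma(s/2)/2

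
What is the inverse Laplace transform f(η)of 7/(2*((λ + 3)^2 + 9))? 7*exp(-3*η)*sin(3*η)/6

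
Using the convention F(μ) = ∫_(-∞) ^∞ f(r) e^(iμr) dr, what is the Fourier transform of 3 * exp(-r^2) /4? 3 * sqrt(pi) * exp(-μ^2/4) /4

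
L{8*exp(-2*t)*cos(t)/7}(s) 8*(s+2)/(7*((s+2)^2+1))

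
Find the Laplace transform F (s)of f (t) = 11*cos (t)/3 11*s/ (3*(s^2 + 1))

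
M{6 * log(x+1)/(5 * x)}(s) -6 * pi * csc(pi * s)/(5 * s - 5)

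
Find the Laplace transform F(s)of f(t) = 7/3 7/(3 * s)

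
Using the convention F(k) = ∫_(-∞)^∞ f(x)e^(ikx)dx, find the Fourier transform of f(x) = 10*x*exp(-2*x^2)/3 5*sqrt(2)*I*sqrt(pi)*k*exp(-k^2/8)/12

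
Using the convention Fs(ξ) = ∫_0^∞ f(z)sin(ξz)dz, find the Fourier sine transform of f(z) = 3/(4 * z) 3 * pi/8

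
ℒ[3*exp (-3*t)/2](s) 3/ (2*(s + 3))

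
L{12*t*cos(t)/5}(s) 12*(s^2 - 1)/(5*(s^2 + 1)^2)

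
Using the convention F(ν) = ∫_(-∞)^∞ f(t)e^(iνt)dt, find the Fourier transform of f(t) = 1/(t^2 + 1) pi * exp(-Abs(ν))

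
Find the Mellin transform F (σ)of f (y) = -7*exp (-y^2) -7*gamma (σ/2)/2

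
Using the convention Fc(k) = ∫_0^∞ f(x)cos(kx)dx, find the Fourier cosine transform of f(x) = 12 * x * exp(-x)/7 12 * (1 - k^2)/(7 * (k^2 + 1)^2)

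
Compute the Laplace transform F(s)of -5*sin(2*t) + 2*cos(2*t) 2*s/(s^2 + 4) - 10/(s^2 + 4)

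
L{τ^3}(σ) 6/σ^4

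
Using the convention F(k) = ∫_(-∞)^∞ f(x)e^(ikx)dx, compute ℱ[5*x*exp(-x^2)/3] 5*I*sqrt(pi)*k*exp(-k^2/4)/6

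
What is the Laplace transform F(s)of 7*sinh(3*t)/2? 21/(2*(s^2 - 9))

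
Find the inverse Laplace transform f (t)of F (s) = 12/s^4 2*t^3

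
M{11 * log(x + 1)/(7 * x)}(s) -11 * pi * csc(pi * s)/(7 * s - 7)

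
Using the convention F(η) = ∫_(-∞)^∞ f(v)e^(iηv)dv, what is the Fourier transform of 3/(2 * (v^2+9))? pi * exp(-3 * Abs(η))/2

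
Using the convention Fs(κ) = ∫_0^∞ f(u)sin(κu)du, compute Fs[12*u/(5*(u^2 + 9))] 6*pi*exp(-3*κ)/5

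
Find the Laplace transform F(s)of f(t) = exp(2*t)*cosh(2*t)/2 (s - 2)/(2*s*(s - 4))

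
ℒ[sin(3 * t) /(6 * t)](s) atan(3/s) /6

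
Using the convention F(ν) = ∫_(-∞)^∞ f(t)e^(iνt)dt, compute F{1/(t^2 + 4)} pi*exp(-2*Abs(ν))/2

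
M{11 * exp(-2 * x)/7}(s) 11 * gamma(s)/(7 * 2^s)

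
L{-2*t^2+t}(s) s^(-2) - 4/s^3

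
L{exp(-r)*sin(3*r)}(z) 3/((z + 1)^2 + 9)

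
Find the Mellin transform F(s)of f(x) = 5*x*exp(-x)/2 5*gamma(s+1)/2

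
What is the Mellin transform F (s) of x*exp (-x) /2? gamma (s+1) /2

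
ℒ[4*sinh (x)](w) 4/ (w^2 - 1)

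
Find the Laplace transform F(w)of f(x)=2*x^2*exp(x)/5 4/(5*(w - 1)^3)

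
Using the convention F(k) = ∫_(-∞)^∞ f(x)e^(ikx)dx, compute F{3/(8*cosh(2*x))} 3*pi/(16*cosh(pi*k/4))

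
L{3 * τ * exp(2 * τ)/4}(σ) 3/(4 * (σ - 2)^2)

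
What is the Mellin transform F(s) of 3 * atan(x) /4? -3 * pi * sec(pi * s/2) /(8 * s) 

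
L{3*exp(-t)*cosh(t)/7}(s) 3*(s + 1)/(7*s*(s + 2))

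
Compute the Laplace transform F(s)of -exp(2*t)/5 -1/(5*s - 10)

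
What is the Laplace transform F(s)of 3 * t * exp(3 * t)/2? 3/(2 * (s - 3)^2)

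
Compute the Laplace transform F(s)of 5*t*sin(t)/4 5*s/(2*(s^2 + 1)^2)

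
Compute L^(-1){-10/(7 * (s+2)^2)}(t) -10 * t * exp(-2 * t)/7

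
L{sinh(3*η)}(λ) 3/(λ^2 - 9)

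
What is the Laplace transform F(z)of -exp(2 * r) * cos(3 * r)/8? (2 - z)/(8 * ((z - 2)^2+9))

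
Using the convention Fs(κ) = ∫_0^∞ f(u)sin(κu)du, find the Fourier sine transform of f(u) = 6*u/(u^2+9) 3*pi*exp(-3*κ)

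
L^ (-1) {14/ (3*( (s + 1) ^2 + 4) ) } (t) 7*exp (-t)*sin (2*t) /3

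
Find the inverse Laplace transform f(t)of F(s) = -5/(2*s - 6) -5*exp(3*t)/2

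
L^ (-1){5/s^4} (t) 5 * t^3/6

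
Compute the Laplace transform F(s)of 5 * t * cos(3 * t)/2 5 * (s^2-9)/(2 * (s^2 + 9)^2)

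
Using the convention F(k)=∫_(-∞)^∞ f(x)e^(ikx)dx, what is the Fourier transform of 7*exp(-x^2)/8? 7*sqrt(pi)*exp(-k^2/4)/8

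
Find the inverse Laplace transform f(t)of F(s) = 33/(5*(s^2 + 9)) 11*sin(3*t)/5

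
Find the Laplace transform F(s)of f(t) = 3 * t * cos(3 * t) 3 * (s^2 - 9)/(s^2+9)^2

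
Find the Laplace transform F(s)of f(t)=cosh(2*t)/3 s/(3*(s^2 - 4))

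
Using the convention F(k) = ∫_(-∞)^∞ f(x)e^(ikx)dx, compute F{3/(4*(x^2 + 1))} 3*pi*exp(-Abs(k))/4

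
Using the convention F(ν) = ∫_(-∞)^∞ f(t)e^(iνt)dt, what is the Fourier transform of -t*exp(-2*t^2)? -sqrt(2)*I*sqrt(pi)*ν*exp(-ν^2/8)/8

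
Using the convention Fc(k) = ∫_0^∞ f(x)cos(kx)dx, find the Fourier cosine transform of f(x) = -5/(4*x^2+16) -5*pi*exp(-2*k)/16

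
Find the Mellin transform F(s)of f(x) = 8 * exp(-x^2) 4 * gamma(s/2)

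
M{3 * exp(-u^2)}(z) 3 * gamma(z/2)/2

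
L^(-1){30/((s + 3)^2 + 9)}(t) 10*exp(-3*t)*sin(3*t)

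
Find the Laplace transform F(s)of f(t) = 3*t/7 3/(7*s^2)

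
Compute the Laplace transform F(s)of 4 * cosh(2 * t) 4 * s/(s^2 - 4)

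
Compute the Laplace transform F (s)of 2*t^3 12/s^4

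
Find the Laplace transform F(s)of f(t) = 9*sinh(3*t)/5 27/(5*(s^2 - 9))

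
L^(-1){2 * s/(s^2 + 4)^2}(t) t * sin(2 * t)/2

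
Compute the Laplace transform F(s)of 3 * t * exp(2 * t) 3/(s - 2)^2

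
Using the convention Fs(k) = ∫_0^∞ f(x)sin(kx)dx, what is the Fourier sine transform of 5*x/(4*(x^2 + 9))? 5*pi*exp(-3*k)/8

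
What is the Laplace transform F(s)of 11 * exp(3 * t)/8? 11/(8 * (s - 3))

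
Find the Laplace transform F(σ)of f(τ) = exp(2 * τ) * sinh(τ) 1/((σ - 2)^2 - 1)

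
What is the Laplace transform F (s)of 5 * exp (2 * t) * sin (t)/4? 5/ (4 * ( (s - 2)^2 + 1))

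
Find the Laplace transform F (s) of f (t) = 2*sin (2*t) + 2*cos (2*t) 2*s/ (s^2 + 4) + 4/ (s^2 + 4) 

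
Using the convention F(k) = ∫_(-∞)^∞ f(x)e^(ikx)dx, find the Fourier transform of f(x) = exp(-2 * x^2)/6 sqrt(2) * sqrt(pi) * exp(-k^2/8)/12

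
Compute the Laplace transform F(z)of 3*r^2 6/z^3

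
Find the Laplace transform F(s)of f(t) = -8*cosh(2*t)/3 -8*s/(3*s^2 - 12)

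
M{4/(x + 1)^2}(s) -4*pi*(s - 1)/sin(pi*s)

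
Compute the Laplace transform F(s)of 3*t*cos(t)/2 3*(s^2-1)/(2*(s^2 + 1)^2)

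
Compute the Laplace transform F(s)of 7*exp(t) 7/(s - 1)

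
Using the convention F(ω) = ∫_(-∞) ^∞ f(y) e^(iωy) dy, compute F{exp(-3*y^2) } sqrt(3)*sqrt(pi)*exp(-ω^2/12) /3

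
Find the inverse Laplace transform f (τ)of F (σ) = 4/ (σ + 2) 4 * exp (-2 * τ)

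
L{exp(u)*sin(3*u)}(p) 3/((p - 1)^2 + 9)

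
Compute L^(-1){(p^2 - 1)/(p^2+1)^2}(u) u*cos(u)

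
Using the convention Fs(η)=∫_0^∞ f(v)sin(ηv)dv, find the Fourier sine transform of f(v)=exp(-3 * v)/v atan(η/3)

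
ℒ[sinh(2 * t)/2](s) 1/(s^2 - 4)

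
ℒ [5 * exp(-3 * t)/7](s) 5/(7 * (s + 3))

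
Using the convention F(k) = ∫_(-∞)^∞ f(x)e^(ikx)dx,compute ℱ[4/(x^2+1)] 4*pi*exp(-Abs(k))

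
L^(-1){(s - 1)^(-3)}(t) t^2 * exp(t)/2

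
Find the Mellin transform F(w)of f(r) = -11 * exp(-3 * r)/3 -11 * gamma(w)/(3 * 3^w)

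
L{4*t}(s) 4/s^2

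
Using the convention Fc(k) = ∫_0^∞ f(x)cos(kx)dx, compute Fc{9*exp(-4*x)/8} 9/(2*(k^2 + 16))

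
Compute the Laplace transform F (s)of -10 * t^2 -20/s^3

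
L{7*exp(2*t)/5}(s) 7/(5*(s - 2))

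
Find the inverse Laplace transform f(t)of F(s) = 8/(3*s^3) 4*t^2/3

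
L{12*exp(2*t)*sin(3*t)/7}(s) 36/(7*((s - 2)^2 + 9))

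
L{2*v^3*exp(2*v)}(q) 12/(q - 2)^4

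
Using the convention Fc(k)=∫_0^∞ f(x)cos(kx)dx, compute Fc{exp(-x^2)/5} sqrt(pi)*exp(-k^2/4)/10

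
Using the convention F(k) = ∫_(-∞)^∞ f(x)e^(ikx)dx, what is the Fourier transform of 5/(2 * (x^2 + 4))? 5 * pi * exp(-2 * Abs(k))/4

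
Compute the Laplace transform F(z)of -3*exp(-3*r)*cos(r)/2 3*(-z - 3)/(2*((z+3)^2+1))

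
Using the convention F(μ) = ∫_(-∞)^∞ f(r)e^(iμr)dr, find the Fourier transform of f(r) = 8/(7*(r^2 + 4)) 4*pi*exp(-2*Abs(μ))/7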